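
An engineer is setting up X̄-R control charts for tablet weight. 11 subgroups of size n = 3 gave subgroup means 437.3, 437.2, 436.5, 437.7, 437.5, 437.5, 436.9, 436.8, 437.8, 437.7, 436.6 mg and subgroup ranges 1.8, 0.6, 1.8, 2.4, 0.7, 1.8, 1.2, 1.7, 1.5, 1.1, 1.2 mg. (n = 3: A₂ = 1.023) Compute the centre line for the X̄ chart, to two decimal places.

437.23

X̄̄ = (437.3 + 437.2 + 436.5 + 437.7 + 437.5 + 437.5 + 436.9 + 436.8 + 437.8 + 437.7 + 436.6) / 11 = 4809.5000 / 11 = 437.2273
CL = X̄̄ = 437.2273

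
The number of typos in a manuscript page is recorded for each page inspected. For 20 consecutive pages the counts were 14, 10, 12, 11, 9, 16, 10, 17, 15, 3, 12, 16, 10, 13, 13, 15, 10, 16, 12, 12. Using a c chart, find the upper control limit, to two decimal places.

c̄ = (14 + 10 + 12 + 11 + 9 + 16 + 10 + 17 + 15 + 3 + 12 + 16 + 10 + 13 + 13 + 15 + 10 + 16 + 12 + 12) / 20 = 246 / 20 = 12.3000
UCL = c̄ + 3√c̄ = 12.3000 + 3 × √12.3000 = 12.3000 + 3 × 3.5071 = 22.8214

22.82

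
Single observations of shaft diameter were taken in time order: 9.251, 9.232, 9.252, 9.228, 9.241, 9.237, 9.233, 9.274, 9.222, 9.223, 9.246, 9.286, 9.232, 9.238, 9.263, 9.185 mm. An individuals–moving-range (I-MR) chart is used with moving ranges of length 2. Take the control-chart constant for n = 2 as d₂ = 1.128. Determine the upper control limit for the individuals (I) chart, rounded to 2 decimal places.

9.31

X̄ = (9.251 + 9.232 + 9.252 + 9.228 + 9.241 + 9.237 + 9.233 + 9.274 + 9.222 + 9.223 + 9.246 + 9.286 + 9.232 + 9.238 + 9.263 + 9.185) / 16 = 9.2402
Moving ranges: 0.019, 0.020, 0.024, 0.013, 0.004, 0.004, 0.041, 0.052, 0.001, 0.023, 0.040, 0.054, 0.006, 0.025, 0.078; M̄R̄ = 0.4040 / 15 = 0.0269
UCL = X̄ + 3·M̄R̄/d₂ = 9.2402 + 3 × 0.0269 / 1.128 = 9.3118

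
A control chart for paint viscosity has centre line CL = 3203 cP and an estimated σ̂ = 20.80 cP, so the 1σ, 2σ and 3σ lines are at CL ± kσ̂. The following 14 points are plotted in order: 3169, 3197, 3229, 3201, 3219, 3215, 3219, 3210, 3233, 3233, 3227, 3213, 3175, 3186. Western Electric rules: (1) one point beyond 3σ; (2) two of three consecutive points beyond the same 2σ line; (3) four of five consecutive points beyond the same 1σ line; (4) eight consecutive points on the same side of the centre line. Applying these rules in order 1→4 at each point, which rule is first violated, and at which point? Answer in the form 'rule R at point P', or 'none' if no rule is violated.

rule 4 at point 12

Zone of each point (C = within 1σ̂, B = 1σ̂–2σ̂, A = 2σ̂–3σ̂, * = beyond 3σ̂; sign = side of CL): 1:-B, 2:-C, 3:+B, 4:-C, 5:+C, 6:+C, 7:+C, 8:+C, 9:+B, 10:+B, 11:+B, 12:+C, 13:-B, 14:-C
Rule 4 (eight consecutive points on the same side of the centre line) is satisfied at point 12.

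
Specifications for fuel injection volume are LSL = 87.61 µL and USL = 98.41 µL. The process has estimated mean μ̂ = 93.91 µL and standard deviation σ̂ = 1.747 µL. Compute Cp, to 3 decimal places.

Cp = (USL − LSL) / (6σ̂) = (98.41 − 87.61) / (6 × 1.747) = 10.8000 / 10.4820 = 1.0303

1.030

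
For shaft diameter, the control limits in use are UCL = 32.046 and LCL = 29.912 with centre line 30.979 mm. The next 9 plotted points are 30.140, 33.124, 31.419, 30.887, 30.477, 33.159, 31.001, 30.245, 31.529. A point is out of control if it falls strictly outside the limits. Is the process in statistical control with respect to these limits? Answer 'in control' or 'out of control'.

Compare each point to [29.912, 32.046]: sample 2 = 33.124 > UCL; sample 6 = 33.159 > UCL.

out of control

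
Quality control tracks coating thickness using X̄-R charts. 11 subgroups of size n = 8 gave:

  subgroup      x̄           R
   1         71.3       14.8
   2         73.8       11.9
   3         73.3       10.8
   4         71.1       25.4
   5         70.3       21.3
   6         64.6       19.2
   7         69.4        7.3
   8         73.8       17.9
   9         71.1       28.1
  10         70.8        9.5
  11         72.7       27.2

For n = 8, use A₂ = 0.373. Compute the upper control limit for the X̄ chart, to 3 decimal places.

X̄̄ = (71.3 + 73.8 + 73.3 + 71.1 + 70.3 + 64.6 + 69.4 + 73.8 + 71.1 + 70.8 + 72.7) / 11 = 782.2000 / 11 = 71.1091
R̄ = (14.8 + 11.9 + 10.8 + 25.4 + 21.3 + 19.2 + 7.3 + 17.9 + 28.1 + 9.5 + 27.2) / 11 = 193.4000 / 11 = 17.5818
UCL = X̄̄ + A₂·R̄ = 71.1091 + 0.373 × 17.5818 = 77.6671

77.667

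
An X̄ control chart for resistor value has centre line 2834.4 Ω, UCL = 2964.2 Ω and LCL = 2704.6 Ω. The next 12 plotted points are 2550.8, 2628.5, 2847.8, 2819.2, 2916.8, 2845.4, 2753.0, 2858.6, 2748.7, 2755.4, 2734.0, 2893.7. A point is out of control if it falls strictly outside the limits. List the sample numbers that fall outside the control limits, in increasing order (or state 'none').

Compare each point to [2704.6, 2964.2]: sample 1 = 2550.8 < LCL; sample 2 = 2628.5 < LCL.

1, 2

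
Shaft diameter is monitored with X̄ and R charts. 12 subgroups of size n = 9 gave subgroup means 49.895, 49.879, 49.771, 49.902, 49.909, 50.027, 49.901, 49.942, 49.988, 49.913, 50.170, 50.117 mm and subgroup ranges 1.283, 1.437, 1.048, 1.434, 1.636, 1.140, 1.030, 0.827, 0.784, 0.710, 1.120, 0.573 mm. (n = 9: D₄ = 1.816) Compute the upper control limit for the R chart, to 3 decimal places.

1.971

R̄ = (1.283 + 1.437 + 1.048 + 1.434 + 1.636 + 1.140 + 1.030 + 0.827 + 0.784 + 0.710 + 1.120 + 0.573) / 12 = 13.0220 / 12 = 1.0852
UCL_R = D₄·R̄ = 1.816 × 1.0852 = 1.9707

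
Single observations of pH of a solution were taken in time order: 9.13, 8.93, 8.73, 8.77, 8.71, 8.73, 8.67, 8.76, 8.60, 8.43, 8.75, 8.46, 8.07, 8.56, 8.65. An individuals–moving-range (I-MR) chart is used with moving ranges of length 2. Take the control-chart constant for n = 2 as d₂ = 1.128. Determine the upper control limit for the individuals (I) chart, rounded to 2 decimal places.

9.15

X̄ = (9.13 + 8.93 + 8.73 + 8.77 + 8.71 + 8.73 + 8.67 + 8.76 + 8.60 + 8.43 + 8.75 + 8.46 + 8.07 + 8.56 + 8.65) / 15 = 8.6633
Moving ranges: 0.20, 0.20, 0.04, 0.06, 0.02, 0.06, 0.09, 0.16, 0.17, 0.32, 0.29, 0.39, 0.49, 0.09; M̄R̄ = 2.5800 / 14 = 0.1843
UCL = X̄ + 3·M̄R̄/d₂ = 8.6633 + 3 × 0.1843 / 1.128 = 9.1535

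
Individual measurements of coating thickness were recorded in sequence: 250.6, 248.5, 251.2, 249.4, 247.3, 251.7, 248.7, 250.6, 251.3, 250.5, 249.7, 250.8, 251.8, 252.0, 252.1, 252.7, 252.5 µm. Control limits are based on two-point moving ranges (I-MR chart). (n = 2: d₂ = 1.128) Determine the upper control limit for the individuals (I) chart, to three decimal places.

254.577

X̄ = (250.6 + 248.5 + 251.2 + 249.4 + 247.3 + 251.7 + 248.7 + 250.6 + 251.3 + 250.5 + 249.7 + 250.8 + 251.8 + 252.0 + 252.1 + 252.7 + 252.5) / 17 = 250.6706
Moving ranges: 2.1, 2.7, 1.8, 2.1, 4.4, 3.0, 1.9, 0.7, 0.8, 0.8, 1.1, 1.0, 0.2, 0.1, 0.6, 0.2; M̄R̄ = 23.5000 / 16 = 1.4688
UCL = X̄ + 3·M̄R̄/d₂ = 250.6706 + 3 × 1.4688 / 1.128 = 254.5768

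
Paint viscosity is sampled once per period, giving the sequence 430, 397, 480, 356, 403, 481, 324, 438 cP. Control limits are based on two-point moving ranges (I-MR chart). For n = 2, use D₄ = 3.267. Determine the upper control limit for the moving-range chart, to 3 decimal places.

Moving ranges: 33, 83, 124, 47, 78, 157, 114; M̄R̄ = 636.0000 / 7 = 90.8571
UCL_MR = D₄·M̄R̄ = 3.267 × 90.8571 = 296.8303

296.830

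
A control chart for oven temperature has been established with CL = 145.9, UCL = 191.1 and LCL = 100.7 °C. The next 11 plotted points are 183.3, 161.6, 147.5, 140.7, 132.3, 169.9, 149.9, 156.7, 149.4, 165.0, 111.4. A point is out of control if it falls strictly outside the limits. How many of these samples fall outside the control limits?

All 11 points lie within [100.7, 191.1].

0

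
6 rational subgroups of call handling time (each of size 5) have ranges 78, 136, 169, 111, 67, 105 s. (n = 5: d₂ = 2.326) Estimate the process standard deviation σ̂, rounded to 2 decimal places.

47.72

R̄ = (78 + 136 + 169 + 111 + 67 + 105) / 6 = 111.0000
σ̂ = R̄ / d₂ = 111.0000 / 2.326 = 47.7214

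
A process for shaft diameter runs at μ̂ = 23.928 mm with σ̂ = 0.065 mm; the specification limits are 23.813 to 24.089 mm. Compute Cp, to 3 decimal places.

Cp = (USL − LSL) / (6σ̂) = (24.089 − 23.813) / (6 × 0.065) = 0.2760 / 0.3900 = 0.7077

0.708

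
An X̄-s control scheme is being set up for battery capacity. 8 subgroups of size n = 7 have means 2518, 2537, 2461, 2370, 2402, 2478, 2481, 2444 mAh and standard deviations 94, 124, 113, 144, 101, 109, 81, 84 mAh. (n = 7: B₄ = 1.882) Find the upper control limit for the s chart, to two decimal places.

s̄ = (94 + 124 + 113 + 144 + 101 + 109 + 81 + 84) / 8 = 106.2500
UCL_s = B₄·s̄ = 1.882 × 106.2500 = 199.9625

199.96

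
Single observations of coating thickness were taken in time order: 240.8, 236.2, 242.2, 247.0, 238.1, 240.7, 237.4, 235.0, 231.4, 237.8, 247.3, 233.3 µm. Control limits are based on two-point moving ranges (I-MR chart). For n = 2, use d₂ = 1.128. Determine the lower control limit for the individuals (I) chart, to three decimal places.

222.952

X̄ = (240.8 + 236.2 + 242.2 + 247.0 + 238.1 + 240.7 + 237.4 + 235.0 + 231.4 + 237.8 + 247.3 + 233.3) / 12 = 238.9333
Moving ranges: 4.6, 6.0, 4.8, 8.9, 2.6, 3.3, 2.4, 3.6, 6.4, 9.5, 14.0; M̄R̄ = 66.1000 / 11 = 6.0091
LCL = X̄ − 3·M̄R̄/d₂ = 238.9333 − 3 × 6.0091 / 1.128 = 222.9517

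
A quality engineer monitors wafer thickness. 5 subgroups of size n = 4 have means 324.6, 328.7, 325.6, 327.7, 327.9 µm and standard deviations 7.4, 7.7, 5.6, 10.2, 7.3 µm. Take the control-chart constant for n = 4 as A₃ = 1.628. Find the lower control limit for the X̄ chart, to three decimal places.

X̄̄ = (324.6 + 328.7 + 325.6 + 327.7 + 327.9) / 5 = 326.9000
s̄ = (7.4 + 7.7 + 5.6 + 10.2 + 7.3) / 5 = 7.6400
LCL = X̄̄ − A₃·s̄ = 326.9000 − 1.628 × 7.6400 = 314.4621

314.462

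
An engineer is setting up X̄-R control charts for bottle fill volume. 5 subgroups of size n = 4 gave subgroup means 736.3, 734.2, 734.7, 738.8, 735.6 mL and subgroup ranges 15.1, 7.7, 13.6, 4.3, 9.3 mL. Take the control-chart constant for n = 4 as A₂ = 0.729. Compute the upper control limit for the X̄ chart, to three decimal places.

743.210

X̄̄ = (736.3 + 734.2 + 734.7 + 738.8 + 735.6) / 5 = 3679.6000 / 5 = 735.9200
R̄ = (15.1 + 7.7 + 13.6 + 4.3 + 9.3) / 5 = 50.0000 / 5 = 10.0000
UCL = X̄̄ + A₂·R̄ = 735.9200 + 0.729 × 10.0000 = 743.2100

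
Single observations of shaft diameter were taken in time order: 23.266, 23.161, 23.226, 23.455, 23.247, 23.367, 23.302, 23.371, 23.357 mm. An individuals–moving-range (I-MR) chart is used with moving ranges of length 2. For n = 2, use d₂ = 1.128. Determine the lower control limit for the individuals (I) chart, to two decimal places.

X̄ = (23.266 + 23.161 + 23.226 + 23.455 + 23.247 + 23.367 + 23.302 + 23.371 + 23.357) / 9 = 23.3058
Moving ranges: 0.105, 0.065, 0.229, 0.208, 0.120, 0.065, 0.069, 0.014; M̄R̄ = 0.8750 / 8 = 0.1094
LCL = X̄ − 3·M̄R̄/d₂ = 23.3058 − 3 × 0.1094 / 1.128 = 23.0149

23.01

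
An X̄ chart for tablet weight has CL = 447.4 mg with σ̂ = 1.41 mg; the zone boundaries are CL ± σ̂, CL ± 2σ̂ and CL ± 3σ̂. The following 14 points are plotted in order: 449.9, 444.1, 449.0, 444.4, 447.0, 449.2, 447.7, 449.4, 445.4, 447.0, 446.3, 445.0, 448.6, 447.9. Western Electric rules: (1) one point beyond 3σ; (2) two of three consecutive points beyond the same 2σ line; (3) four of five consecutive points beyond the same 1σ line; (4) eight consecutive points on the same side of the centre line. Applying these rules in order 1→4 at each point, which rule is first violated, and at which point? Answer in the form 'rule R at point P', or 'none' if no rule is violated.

rule 2 at point 4

Zone of each point (C = within 1σ̂, B = 1σ̂–2σ̂, A = 2σ̂–3σ̂, * = beyond 3σ̂; sign = side of CL): 1:+B, 2:-A, 3:+B, 4:-A, 5:-C, 6:+B, 7:+C, 8:+B, 9:-B, 10:-C, 11:-C, 12:-B, 13:+C, 14:+C
Rule 2 (two of three consecutive points beyond the same 2σ limit) is satisfied at point 4.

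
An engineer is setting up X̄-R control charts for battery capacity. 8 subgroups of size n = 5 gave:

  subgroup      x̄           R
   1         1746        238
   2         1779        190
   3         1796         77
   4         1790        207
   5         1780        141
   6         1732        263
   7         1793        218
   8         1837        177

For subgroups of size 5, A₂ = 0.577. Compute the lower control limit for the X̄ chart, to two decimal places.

X̄̄ = (1746 + 1779 + 1796 + 1790 + 1780 + 1732 + 1793 + 1837) / 8 = 14253.0000 / 8 = 1781.6250
R̄ = (238 + 190 + 77 + 207 + 141 + 263 + 218 + 177) / 8 = 1511.0000 / 8 = 188.8750
LCL = X̄̄ − A₂·R̄ = 1781.6250 − 0.577 × 188.8750 = 1672.6441

1672.64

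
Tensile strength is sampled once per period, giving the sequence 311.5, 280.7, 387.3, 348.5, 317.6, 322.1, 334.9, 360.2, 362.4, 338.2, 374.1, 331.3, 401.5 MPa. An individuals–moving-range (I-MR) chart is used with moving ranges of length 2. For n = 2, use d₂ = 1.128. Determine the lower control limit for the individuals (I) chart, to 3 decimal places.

X̄ = (311.5 + 280.7 + 387.3 + 348.5 + 317.6 + 322.1 + 334.9 + 360.2 + 362.4 + 338.2 + 374.1 + 331.3 + 401.5) / 13 = 343.8692
Moving ranges: 30.8, 106.6, 38.8, 30.9, 4.5, 12.8, 25.3, 2.2, 24.2, 35.9, 42.8, 70.2; M̄R̄ = 425.0000 / 12 = 35.4167
LCL = X̄ − 3·M̄R̄/d₂ = 343.8692 − 3 × 35.4167 / 1.128 = 249.6760

249.676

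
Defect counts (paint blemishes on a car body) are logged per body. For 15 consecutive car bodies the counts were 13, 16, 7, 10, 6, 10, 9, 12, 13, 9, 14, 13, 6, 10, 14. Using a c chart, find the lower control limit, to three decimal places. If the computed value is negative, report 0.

0.941

c̄ = (13 + 16 + 7 + 10 + 6 + 10 + 9 + 12 + 13 + 9 + 14 + 13 + 6 + 10 + 14) / 15 = 162 / 15 = 10.8000
LCL = c̄ − 3√c̄ = 10.8000 − 3 × 3.2863 = 0.9410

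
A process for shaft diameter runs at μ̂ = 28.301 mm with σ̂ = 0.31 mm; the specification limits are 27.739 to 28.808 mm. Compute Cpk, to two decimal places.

Cpu = (USL − μ̂) / (3σ̂) = (28.808 − 28.301) / (3 × 0.31) = 0.5452; Cpl = (μ̂ − LSL) / (3σ̂) = (28.301 − 27.739) / (3 × 0.31) = 0.6043; Cpk = min(Cpu, Cpl) = 0.5452

0.55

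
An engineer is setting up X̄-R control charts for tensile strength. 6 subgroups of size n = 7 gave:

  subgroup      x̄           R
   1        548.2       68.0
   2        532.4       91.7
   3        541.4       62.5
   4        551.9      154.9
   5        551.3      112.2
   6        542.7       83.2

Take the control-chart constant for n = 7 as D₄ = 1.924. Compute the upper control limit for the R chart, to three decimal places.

183.582

R̄ = (68.0 + 91.7 + 62.5 + 154.9 + 112.2 + 83.2) / 6 = 572.5000 / 6 = 95.4167
UCL_R = D₄·R̄ = 1.924 × 95.4167 = 183.5817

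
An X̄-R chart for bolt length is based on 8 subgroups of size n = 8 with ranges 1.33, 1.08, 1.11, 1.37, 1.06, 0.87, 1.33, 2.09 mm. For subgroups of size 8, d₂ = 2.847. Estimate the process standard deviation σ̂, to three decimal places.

0.450

R̄ = (1.33 + 1.08 + 1.11 + 1.37 + 1.06 + 0.87 + 1.33 + 2.09) / 8 = 1.2800
σ̂ = R̄ / d₂ = 1.2800 / 2.847 = 0.4496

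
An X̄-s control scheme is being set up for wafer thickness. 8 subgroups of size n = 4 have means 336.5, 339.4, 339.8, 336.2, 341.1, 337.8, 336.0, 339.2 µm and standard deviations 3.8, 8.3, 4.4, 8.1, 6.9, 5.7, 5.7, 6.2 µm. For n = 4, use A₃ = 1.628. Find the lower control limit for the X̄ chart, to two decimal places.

328.26

X̄̄ = (336.5 + 339.4 + 339.8 + 336.2 + 341.1 + 337.8 + 336.0 + 339.2) / 8 = 338.2500
s̄ = (3.8 + 8.3 + 4.4 + 8.1 + 6.9 + 5.7 + 5.7 + 6.2) / 8 = 6.1375
LCL = X̄̄ − A₃·s̄ = 338.2500 − 1.628 × 6.1375 = 328.2582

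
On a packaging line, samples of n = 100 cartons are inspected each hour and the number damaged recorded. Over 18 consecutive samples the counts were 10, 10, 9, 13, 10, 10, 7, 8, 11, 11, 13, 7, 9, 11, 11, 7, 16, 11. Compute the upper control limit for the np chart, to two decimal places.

19.31

p̄ = Σdᵢ / (k·n) = 184 / (18 × 100) = 0.10222
UCL = np̄ + 3·√(np̄(1−p̄)) = 10.2222 + 3 × √(10.2222×0.89778) = 10.2222 + 3 × 3.0294 = 19.3104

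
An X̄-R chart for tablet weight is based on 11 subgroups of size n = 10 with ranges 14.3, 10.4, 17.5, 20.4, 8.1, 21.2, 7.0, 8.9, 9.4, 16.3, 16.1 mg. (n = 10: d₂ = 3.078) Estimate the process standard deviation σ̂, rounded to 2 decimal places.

R̄ = (14.3 + 10.4 + 17.5 + 20.4 + 8.1 + 21.2 + 7.0 + 8.9 + 9.4 + 16.3 + 16.1) / 11 = 13.6000
σ̂ = R̄ / d₂ = 13.6000 / 3.078 = 4.4185

4.42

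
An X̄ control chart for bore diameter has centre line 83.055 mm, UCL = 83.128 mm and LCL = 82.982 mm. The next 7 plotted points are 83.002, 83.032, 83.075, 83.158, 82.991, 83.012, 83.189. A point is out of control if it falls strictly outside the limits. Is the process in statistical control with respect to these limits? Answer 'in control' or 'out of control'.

out of control

Compare each point to [82.982, 83.128]: sample 4 = 83.158 > UCL; sample 7 = 83.189 > UCL.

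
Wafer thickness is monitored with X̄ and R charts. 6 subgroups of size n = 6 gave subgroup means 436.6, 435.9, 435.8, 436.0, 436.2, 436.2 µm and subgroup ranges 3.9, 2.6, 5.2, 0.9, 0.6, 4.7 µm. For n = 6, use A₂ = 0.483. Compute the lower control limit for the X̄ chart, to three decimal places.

X̄̄ = (436.6 + 435.9 + 435.8 + 436.0 + 436.2 + 436.2) / 6 = 2616.7000 / 6 = 436.1167
R̄ = (3.9 + 2.6 + 5.2 + 0.9 + 0.6 + 4.7) / 6 = 17.9000 / 6 = 2.9833
LCL = X̄̄ − A₂·R̄ = 436.1167 − 0.483 × 2.9833 = 434.6757

434.676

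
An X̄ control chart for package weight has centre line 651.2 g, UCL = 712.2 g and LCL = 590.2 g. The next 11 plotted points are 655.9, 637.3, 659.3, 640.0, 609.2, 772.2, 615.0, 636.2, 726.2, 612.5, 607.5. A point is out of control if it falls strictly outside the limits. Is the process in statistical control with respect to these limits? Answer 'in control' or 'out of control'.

out of control

Compare each point to [590.2, 712.2]: sample 6 = 772.2 > UCL; sample 9 = 726.2 > UCL.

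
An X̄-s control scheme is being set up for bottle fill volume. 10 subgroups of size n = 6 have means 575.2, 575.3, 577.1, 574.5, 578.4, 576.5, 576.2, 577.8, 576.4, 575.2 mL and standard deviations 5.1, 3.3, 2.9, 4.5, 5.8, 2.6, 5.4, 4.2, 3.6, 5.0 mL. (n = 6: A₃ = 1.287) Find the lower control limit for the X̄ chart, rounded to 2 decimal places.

X̄̄ = (575.2 + 575.3 + 577.1 + 574.5 + 578.4 + 576.5 + 576.2 + 577.8 + 576.4 + 575.2) / 10 = 576.2600
s̄ = (5.1 + 3.3 + 2.9 + 4.5 + 5.8 + 2.6 + 5.4 + 4.2 + 3.6 + 5.0) / 10 = 4.2400
LCL = X̄̄ − A₃·s̄ = 576.2600 − 1.287 × 4.2400 = 570.8031

570.80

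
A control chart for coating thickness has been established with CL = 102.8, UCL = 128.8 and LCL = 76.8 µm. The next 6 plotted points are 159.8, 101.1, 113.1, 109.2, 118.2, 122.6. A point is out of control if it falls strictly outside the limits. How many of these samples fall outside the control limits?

Compare each point to [76.8, 128.8]: sample 1 = 159.8 > UCL.

1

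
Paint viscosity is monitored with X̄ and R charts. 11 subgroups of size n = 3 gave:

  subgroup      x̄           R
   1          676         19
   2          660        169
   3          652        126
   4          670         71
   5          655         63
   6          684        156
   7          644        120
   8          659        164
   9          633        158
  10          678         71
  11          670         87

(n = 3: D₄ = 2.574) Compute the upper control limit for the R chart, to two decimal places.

R̄ = (19 + 169 + 126 + 71 + 63 + 156 + 120 + 164 + 158 + 71 + 87) / 11 = 1204.0000 / 11 = 109.4545
UCL_R = D₄·R̄ = 2.574 × 109.4545 = 281.7360

281.74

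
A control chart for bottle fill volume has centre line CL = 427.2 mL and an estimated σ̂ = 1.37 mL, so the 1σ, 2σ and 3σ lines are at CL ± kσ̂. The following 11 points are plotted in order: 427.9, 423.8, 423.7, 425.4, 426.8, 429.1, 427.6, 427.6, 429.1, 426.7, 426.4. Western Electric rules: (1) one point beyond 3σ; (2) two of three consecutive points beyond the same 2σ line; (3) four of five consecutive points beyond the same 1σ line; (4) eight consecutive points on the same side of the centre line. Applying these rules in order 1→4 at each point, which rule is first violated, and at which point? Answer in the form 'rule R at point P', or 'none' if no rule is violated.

rule 2 at point 3

Zone of each point (C = within 1σ̂, B = 1σ̂–2σ̂, A = 2σ̂–3σ̂, * = beyond 3σ̂; sign = side of CL): 1:+C, 2:-A, 3:-A, 4:-B, 5:-C, 6:+B, 7:+C, 8:+C, 9:+B, 10:-C, 11:-C
Rule 2 (two of three consecutive points beyond the same 2σ limit) is satisfied at point 3.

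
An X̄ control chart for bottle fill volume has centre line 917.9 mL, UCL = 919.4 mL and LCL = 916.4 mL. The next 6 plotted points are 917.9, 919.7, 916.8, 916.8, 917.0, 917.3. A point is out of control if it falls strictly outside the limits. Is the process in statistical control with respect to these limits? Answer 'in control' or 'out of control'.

Compare each point to [916.4, 919.4]: sample 2 = 919.7 > UCL.

out of control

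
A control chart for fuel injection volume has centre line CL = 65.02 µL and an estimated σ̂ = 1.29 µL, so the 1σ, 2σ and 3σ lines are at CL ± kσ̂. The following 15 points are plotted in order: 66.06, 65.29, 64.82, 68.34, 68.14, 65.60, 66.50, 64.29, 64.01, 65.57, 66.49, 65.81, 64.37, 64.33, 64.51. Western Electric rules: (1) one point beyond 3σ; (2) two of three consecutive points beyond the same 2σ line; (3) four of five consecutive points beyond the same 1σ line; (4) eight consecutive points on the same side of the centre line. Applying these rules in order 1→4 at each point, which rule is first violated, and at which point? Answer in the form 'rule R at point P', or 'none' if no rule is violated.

Zone of each point (C = within 1σ̂, B = 1σ̂–2σ̂, A = 2σ̂–3σ̂, * = beyond 3σ̂; sign = side of CL): 1:+C, 2:+C, 3:-C, 4:+A, 5:+A, 6:+C, 7:+B, 8:-C, 9:-C, 10:+C, 11:+B, 12:+C, 13:-C, 14:-C, 15:-C
Rule 2 (two of three consecutive points beyond the same 2σ limit) is satisfied at point 5.

rule 2 at point 5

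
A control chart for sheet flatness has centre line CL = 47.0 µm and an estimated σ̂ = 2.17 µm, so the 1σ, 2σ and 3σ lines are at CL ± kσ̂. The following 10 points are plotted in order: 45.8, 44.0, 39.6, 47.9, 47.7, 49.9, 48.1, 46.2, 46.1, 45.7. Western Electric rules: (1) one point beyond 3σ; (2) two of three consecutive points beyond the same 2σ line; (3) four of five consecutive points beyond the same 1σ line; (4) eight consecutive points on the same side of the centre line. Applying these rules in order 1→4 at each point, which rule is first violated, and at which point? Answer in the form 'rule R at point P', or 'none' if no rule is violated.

Zone of each point (C = within 1σ̂, B = 1σ̂–2σ̂, A = 2σ̂–3σ̂, * = beyond 3σ̂; sign = side of CL): 1:-C, 2:-B, 3:-*, 4:+C, 5:+C, 6:+B, 7:+C, 8:-C, 9:-C, 10:-C
Rule 1 (one point beyond the 3σ limits) is satisfied at point 3.

rule 1 at point 3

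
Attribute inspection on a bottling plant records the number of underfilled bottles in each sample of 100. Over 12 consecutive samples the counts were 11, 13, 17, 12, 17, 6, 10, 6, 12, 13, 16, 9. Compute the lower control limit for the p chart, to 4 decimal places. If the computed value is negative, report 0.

p̄ = Σdᵢ / (k·n) = 142 / (12 × 100) = 0.11833
LCL = p̄ − 3·√(p̄(1−p̄)/n) = 0.11833 − 3 × 0.03230 = 0.02143

0.0214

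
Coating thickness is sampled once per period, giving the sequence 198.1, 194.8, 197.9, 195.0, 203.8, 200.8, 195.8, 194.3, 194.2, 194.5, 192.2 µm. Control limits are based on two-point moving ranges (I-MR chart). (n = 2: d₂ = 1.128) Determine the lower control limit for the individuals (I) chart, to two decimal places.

188.43

X̄ = (198.1 + 194.8 + 197.9 + 195.0 + 203.8 + 200.8 + 195.8 + 194.3 + 194.2 + 194.5 + 192.2) / 11 = 196.4909
Moving ranges: 3.3, 3.1, 2.9, 8.8, 3.0, 5.0, 1.5, 0.1, 0.3, 2.3; M̄R̄ = 30.3000 / 10 = 3.0300
LCL = X̄ − 3·M̄R̄/d₂ = 196.4909 − 3 × 3.0300 / 1.128 = 188.4324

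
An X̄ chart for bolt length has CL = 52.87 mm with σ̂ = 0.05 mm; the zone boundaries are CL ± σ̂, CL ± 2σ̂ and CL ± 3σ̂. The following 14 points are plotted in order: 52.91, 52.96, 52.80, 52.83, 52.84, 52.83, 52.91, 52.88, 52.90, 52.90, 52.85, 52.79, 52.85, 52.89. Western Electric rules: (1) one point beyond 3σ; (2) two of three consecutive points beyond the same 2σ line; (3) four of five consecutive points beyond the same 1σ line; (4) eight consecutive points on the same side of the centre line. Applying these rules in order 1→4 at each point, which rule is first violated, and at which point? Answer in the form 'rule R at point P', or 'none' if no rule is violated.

none

Zone of each point (C = within 1σ̂, B = 1σ̂–2σ̂, A = 2σ̂–3σ̂, * = beyond 3σ̂; sign = side of CL): 1:+C, 2:+B, 3:-B, 4:-C, 5:-C, 6:-C, 7:+C, 8:+C, 9:+C, 10:+C, 11:-C, 12:-B, 13:-C, 14:+C
No rule fires across all 14 points.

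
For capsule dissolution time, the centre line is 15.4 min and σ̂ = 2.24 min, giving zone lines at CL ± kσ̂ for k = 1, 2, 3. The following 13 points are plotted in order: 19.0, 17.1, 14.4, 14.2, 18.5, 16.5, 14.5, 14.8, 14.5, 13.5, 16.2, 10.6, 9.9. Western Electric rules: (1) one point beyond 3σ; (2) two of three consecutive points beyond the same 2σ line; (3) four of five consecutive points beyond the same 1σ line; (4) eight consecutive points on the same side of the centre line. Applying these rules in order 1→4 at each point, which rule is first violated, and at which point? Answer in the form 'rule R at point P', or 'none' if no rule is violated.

rule 2 at point 13

Zone of each point (C = within 1σ̂, B = 1σ̂–2σ̂, A = 2σ̂–3σ̂, * = beyond 3σ̂; sign = side of CL): 1:+B, 2:+C, 3:-C, 4:-C, 5:+B, 6:+C, 7:-C, 8:-C, 9:-C, 10:-C, 11:+C, 12:-A, 13:-A
Rule 2 (two of three consecutive points beyond the same 2σ limit) is satisfied at point 13.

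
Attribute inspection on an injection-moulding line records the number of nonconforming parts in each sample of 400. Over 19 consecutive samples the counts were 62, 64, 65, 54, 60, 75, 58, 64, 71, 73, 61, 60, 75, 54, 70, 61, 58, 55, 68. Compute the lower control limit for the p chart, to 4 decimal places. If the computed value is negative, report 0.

p̄ = Σdᵢ / (k·n) = 1208 / (19 × 400) = 0.15895
LCL = p̄ − 3·√(p̄(1−p̄)/n) = 0.15895 − 3 × 0.01828 = 0.10410

0.1041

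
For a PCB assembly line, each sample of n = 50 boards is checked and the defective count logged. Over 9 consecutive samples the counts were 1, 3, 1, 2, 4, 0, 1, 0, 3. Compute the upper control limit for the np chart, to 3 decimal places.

5.475

p̄ = Σdᵢ / (k·n) = 15 / (9 × 50) = 0.03333
UCL = np̄ + 3·√(np̄(1−p̄)) = 1.6667 + 3 × √(1.6667×0.96667) = 1.6667 + 3 × 1.2693 = 5.4746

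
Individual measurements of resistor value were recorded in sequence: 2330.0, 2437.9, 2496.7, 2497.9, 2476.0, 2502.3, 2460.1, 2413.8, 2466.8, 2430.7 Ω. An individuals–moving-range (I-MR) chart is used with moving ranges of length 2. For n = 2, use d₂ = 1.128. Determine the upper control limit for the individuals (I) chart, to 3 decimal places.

2567.562

X̄ = (2330.0 + 2437.9 + 2496.7 + 2497.9 + 2476.0 + 2502.3 + 2460.1 + 2413.8 + 2466.8 + 2430.7) / 10 = 2451.2200
Moving ranges: 107.9, 58.8, 1.2, 21.9, 26.3, 42.2, 46.3, 53.0, 36.1; M̄R̄ = 393.7000 / 9 = 43.7444
UCL = X̄ + 3·M̄R̄/d₂ = 2451.2200 + 3 × 43.7444 / 1.128 = 2567.5616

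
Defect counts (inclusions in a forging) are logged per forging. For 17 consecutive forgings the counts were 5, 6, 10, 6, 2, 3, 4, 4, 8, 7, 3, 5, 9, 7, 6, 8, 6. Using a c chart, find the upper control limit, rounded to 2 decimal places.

c̄ = (5 + 6 + 10 + 6 + 2 + 3 + 4 + 4 + 8 + 7 + 3 + 5 + 9 + 7 + 6 + 8 + 6) / 17 = 99 / 17 = 5.8235
UCL = c̄ + 3√c̄ = 5.8235 + 3 × √5.8235 = 5.8235 + 3 × 2.4132 = 13.0631

13.06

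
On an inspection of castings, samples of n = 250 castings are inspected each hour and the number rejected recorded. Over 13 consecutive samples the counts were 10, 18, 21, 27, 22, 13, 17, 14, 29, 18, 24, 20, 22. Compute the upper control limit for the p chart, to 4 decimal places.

p̄ = Σdᵢ / (k·n) = 255 / (13 × 250) = 0.07846
UCL = p̄ + 3·√(p̄(1−p̄)/n) = 0.07846 + 3 × √(0.07846×0.92154/250) = 0.07846 + 3 × 0.01701 = 0.12948

0.1295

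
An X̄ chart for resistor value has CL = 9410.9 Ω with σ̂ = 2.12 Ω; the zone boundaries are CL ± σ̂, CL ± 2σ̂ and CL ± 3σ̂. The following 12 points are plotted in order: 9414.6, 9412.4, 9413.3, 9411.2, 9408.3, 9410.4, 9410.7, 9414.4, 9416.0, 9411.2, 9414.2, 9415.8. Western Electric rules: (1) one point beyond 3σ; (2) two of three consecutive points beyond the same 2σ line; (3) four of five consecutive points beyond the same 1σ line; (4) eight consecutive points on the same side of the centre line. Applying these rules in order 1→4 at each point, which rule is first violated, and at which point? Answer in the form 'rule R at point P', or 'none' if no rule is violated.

rule 3 at point 12

Zone of each point (C = within 1σ̂, B = 1σ̂–2σ̂, A = 2σ̂–3σ̂, * = beyond 3σ̂; sign = side of CL): 1:+B, 2:+C, 3:+B, 4:+C, 5:-B, 6:-C, 7:-C, 8:+B, 9:+A, 10:+C, 11:+B, 12:+A
Rule 3 (four of five consecutive points beyond the same 1σ limit) is satisfied at point 12.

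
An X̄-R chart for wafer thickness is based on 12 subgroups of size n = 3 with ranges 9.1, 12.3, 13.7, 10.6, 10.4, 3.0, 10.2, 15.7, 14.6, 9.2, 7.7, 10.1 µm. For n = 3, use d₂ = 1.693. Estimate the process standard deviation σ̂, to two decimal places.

6.23

R̄ = (9.1 + 12.3 + 13.7 + 10.6 + 10.4 + 3.0 + 10.2 + 15.7 + 14.6 + 9.2 + 7.7 + 10.1) / 12 = 10.5500
σ̂ = R̄ / d₂ = 10.5500 / 1.693 = 6.2315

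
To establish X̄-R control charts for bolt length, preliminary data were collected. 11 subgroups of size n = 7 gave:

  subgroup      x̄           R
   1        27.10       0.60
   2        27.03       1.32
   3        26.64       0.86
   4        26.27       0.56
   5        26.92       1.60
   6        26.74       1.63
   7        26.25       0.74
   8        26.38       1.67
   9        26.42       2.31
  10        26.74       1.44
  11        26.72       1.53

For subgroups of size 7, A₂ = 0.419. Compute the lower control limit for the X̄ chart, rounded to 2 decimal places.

26.11

X̄̄ = (27.10 + 27.03 + 26.64 + 26.27 + 26.92 + 26.74 + 26.25 + 26.38 + 26.42 + 26.74 + 26.72) / 11 = 293.2100 / 11 = 26.6555
R̄ = (0.60 + 1.32 + 0.86 + 0.56 + 1.60 + 1.63 + 0.74 + 1.67 + 2.31 + 1.44 + 1.53) / 11 = 14.2600 / 11 = 1.2964
LCL = X̄̄ − A₂·R̄ = 26.6555 − 0.419 × 1.2964 = 26.1123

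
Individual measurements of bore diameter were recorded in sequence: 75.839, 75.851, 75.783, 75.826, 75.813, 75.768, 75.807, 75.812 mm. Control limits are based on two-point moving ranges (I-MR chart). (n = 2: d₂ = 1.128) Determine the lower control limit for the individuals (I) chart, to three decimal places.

X̄ = (75.839 + 75.851 + 75.783 + 75.826 + 75.813 + 75.768 + 75.807 + 75.812) / 8 = 75.8124
Moving ranges: 0.012, 0.068, 0.043, 0.013, 0.045, 0.039, 0.005; M̄R̄ = 0.2250 / 7 = 0.0321
LCL = X̄ − 3·M̄R̄/d₂ = 75.8124 − 3 × 0.0321 / 1.128 = 75.7269

75.727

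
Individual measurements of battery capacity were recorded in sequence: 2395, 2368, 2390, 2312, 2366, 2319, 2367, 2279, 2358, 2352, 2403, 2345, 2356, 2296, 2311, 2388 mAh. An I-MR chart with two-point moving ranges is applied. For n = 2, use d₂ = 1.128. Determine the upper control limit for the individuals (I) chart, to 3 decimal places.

2478.149

X̄ = (2395 + 2368 + 2390 + 2312 + 2366 + 2319 + 2367 + 2279 + 2358 + 2352 + 2403 + 2345 + 2356 + 2296 + 2311 + 2388) / 16 = 2350.3125
Moving ranges: 27, 22, 78, 54, 47, 48, 88, 79, 6, 51, 58, 11, 60, 15, 77; M̄R̄ = 721.0000 / 15 = 48.0667
UCL = X̄ + 3·M̄R̄/d₂ = 2350.3125 + 3 × 48.0667 / 1.128 = 2478.1494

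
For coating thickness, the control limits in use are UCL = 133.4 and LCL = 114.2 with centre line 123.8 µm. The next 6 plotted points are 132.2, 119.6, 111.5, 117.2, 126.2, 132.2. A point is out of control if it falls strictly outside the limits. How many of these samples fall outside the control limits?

Compare each point to [114.2, 133.4]: sample 3 = 111.5 < LCL.

1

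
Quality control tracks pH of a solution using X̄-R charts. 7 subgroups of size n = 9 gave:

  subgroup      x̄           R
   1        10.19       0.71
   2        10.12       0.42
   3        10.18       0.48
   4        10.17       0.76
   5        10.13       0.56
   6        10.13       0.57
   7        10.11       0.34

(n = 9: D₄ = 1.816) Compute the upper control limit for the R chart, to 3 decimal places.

R̄ = (0.71 + 0.42 + 0.48 + 0.76 + 0.56 + 0.57 + 0.34) / 7 = 3.8400 / 7 = 0.5486
UCL_R = D₄·R̄ = 1.816 × 0.5486 = 0.9962

0.996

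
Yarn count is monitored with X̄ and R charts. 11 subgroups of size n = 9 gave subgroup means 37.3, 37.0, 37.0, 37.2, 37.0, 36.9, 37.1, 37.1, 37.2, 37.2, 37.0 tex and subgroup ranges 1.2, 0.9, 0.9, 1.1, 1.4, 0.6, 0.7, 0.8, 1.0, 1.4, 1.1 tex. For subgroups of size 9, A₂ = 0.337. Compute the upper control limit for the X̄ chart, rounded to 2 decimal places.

X̄̄ = (37.3 + 37.0 + 37.0 + 37.2 + 37.0 + 36.9 + 37.1 + 37.1 + 37.2 + 37.2 + 37.0) / 11 = 408.0000 / 11 = 37.0909
R̄ = (1.2 + 0.9 + 0.9 + 1.1 + 1.4 + 0.6 + 0.7 + 0.8 + 1.0 + 1.4 + 1.1) / 11 = 11.1000 / 11 = 1.0091
UCL = X̄̄ + A₂·R̄ = 37.0909 + 0.337 × 1.0091 = 37.4310

37.43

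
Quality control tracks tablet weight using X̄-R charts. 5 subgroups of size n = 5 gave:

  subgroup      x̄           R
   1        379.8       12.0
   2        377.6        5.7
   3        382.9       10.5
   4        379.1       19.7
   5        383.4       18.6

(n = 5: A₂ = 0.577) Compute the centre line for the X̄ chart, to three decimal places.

380.560

X̄̄ = (379.8 + 377.6 + 382.9 + 379.1 + 383.4) / 5 = 1902.8000 / 5 = 380.5600
CL = X̄̄ = 380.5600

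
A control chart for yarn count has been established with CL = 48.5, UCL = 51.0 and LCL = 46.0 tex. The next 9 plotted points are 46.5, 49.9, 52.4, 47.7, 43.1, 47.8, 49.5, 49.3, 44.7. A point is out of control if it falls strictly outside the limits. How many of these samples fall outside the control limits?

3

Compare each point to [46.0, 51.0]: sample 3 = 52.4 > UCL; sample 5 = 43.1 < LCL; sample 9 = 44.7 < LCL.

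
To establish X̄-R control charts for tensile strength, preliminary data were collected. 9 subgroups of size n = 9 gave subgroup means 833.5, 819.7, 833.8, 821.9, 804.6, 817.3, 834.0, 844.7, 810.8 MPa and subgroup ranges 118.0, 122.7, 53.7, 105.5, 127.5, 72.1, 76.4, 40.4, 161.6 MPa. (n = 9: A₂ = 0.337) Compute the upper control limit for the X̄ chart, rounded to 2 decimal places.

857.35

X̄̄ = (833.5 + 819.7 + 833.8 + 821.9 + 804.6 + 817.3 + 834.0 + 844.7 + 810.8) / 9 = 7420.3000 / 9 = 824.4778
R̄ = (118.0 + 122.7 + 53.7 + 105.5 + 127.5 + 72.1 + 76.4 + 40.4 + 161.6) / 9 = 877.9000 / 9 = 97.5444
UCL = X̄̄ + A₂·R̄ = 824.4778 + 0.337 × 97.5444 = 857.3503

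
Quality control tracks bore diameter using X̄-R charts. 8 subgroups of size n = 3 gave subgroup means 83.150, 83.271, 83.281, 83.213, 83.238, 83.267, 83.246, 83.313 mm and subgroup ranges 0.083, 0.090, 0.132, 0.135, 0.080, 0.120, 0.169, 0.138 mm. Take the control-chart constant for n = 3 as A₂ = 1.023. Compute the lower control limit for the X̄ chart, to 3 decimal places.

X̄̄ = (83.150 + 83.271 + 83.281 + 83.213 + 83.238 + 83.267 + 83.246 + 83.313) / 8 = 665.9790 / 8 = 83.2474
R̄ = (0.083 + 0.090 + 0.132 + 0.135 + 0.080 + 0.120 + 0.169 + 0.138) / 8 = 0.9470 / 8 = 0.1184
LCL = X̄̄ − A₂·R̄ = 83.2474 − 1.023 × 0.1184 = 83.1263

83.126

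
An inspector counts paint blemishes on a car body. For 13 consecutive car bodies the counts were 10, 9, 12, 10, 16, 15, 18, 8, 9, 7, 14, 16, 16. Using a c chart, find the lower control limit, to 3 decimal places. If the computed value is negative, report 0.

c̄ = (10 + 9 + 12 + 10 + 16 + 15 + 18 + 8 + 9 + 7 + 14 + 16 + 16) / 13 = 160 / 13 = 12.3077
LCL = c̄ − 3√c̄ = 12.3077 − 3 × 3.5082 = 1.7830

1.783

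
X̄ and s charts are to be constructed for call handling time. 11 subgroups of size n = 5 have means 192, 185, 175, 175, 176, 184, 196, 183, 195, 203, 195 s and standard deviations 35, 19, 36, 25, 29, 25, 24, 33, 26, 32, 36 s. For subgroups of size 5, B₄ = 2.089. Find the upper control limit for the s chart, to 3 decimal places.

s̄ = (35 + 19 + 36 + 25 + 29 + 25 + 24 + 33 + 26 + 32 + 36) / 11 = 29.0909
UCL_s = B₄·s̄ = 2.089 × 29.0909 = 60.7709

60.771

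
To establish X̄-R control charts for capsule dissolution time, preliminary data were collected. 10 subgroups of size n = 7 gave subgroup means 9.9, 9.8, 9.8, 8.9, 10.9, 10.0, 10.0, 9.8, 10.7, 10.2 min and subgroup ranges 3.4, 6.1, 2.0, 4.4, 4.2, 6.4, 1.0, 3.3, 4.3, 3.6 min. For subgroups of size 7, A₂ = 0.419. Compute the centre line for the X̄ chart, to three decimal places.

X̄̄ = (9.9 + 9.8 + 9.8 + 8.9 + 10.9 + 10.0 + 10.0 + 9.8 + 10.7 + 10.2) / 10 = 100.0000 / 10 = 10.0000
CL = X̄̄ = 10.0000

10.000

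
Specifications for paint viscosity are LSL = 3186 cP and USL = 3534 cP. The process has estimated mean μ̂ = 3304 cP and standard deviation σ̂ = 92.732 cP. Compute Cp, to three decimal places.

0.625

Cp = (USL − LSL) / (6σ̂) = (3534 − 3186) / (6 × 92.732) = 348.0000 / 556.3920 = 0.6255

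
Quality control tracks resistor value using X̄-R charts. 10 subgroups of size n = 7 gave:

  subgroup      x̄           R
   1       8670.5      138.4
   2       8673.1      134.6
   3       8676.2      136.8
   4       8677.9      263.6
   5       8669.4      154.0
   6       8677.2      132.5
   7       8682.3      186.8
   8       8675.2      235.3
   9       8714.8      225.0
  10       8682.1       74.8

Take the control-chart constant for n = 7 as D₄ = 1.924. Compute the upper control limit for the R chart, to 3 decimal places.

323.578

R̄ = (138.4 + 134.6 + 136.8 + 263.6 + 154.0 + 132.5 + 186.8 + 235.3 + 225.0 + 74.8) / 10 = 1681.8000 / 10 = 168.1800
UCL_R = D₄·R̄ = 1.924 × 168.1800 = 323.5783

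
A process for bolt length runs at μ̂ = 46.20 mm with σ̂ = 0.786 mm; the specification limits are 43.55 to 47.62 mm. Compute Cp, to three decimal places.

Cp = (USL − LSL) / (6σ̂) = (47.62 − 43.55) / (6 × 0.786) = 4.0700 / 4.7160 = 0.8630

0.863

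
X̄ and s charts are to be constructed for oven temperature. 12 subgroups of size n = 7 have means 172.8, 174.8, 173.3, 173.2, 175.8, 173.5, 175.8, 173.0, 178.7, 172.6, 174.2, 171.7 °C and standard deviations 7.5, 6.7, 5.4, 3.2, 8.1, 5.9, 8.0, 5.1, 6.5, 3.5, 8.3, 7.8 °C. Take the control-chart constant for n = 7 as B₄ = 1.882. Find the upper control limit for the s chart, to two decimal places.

s̄ = (7.5 + 6.7 + 5.4 + 3.2 + 8.1 + 5.9 + 8.0 + 5.1 + 6.5 + 3.5 + 8.3 + 7.8) / 12 = 6.3333
UCL_s = B₄·s̄ = 1.882 × 6.3333 = 11.9193

11.92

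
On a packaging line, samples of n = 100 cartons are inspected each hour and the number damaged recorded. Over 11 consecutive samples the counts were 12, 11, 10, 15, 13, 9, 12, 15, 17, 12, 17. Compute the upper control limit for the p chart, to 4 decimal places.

p̄ = Σdᵢ / (k·n) = 143 / (11 × 100) = 0.13000
UCL = p̄ + 3·√(p̄(1−p̄)/n) = 0.13000 + 3 × √(0.13000×0.87000/100) = 0.13000 + 3 × 0.03363 = 0.23089

0.2309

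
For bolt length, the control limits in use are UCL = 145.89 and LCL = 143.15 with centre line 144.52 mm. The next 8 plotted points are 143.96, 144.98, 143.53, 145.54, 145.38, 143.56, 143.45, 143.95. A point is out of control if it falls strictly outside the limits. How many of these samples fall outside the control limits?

All 8 points lie within [143.15, 145.89].

0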